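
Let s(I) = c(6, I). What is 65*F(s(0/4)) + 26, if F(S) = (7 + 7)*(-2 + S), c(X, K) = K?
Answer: -1794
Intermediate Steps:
s(I) = I
F(S) = -28 + 14*S (F(S) = 14*(-2 + S) = -28 + 14*S)
65*F(s(0/4)) + 26 = 65*(-28 + 14*(0/4)) + 26 = 65*(-28 + 14*(0*(¼))) + 26 = 65*(-28 + 14*0) + 26 = 65*(-28 + 0) + 26 = 65*(-28) + 26 = -1820 + 26 = -1794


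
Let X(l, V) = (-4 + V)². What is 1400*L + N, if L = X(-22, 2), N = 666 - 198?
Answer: 6068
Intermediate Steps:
N = 468
L = 4 (L = (-4 + 2)² = (-2)² = 4)
1400*L + N = 1400*4 + 468 = 5600 + 468 = 6068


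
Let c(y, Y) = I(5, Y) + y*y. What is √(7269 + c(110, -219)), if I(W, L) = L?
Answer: 5*√766 ≈ 138.38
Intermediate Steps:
c(y, Y) = Y + y² (c(y, Y) = Y + y*y = Y + y²)
√(7269 + c(110, -219)) = √(7269 + (-219 + 110²)) = √(7269 + (-219 + 12100)) = √(7269 + 11881) = √19150 = 5*√766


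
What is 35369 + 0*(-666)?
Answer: 35369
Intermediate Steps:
35369 + 0*(-666) = 35369 + 0 = 35369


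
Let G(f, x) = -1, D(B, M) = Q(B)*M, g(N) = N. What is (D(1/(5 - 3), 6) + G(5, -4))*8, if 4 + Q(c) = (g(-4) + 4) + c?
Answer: -176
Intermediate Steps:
Q(c) = -4 + c (Q(c) = -4 + ((-4 + 4) + c) = -4 + (0 + c) = -4 + c)
D(B, M) = M*(-4 + B) (D(B, M) = (-4 + B)*M = M*(-4 + B))
(D(1/(5 - 3), 6) + G(5, -4))*8 = (6*(-4 + 1/(5 - 3)) - 1)*8 = (6*(-4 + 1/2) - 1)*8 = (6*(-4 + ½) - 1)*8 = (6*(-7/2) - 1)*8 = (-21 - 1)*8 = -22*8 = -176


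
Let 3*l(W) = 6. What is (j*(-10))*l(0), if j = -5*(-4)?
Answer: -400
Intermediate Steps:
l(W) = 2 (l(W) = (⅓)*6 = 2)
j = 20
(j*(-10))*l(0) = (20*(-10))*2 = -200*2 = -400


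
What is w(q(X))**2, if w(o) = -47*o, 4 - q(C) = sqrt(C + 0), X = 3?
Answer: 41971 - 17672*sqrt(3) ≈ 11362.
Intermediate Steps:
q(C) = 4 - sqrt(C) (q(C) = 4 - sqrt(C + 0) = 4 - sqrt(C))
w(q(X))**2 = (-47*(4 - sqrt(3)))**2 = (-188 + 47*sqrt(3))**2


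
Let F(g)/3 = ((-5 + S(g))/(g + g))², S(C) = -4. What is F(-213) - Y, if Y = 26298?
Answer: -530272845/20164 ≈ -26298.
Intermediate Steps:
F(g) = 243/(4*g²) (F(g) = 3*((-5 - 4)/(g + g))² = 3*(-9*1/(2*g))² = 3*(-9/(2*g))² = 3*(81/(4*g²)) = 243/(4*g²))
F(-213) - Y = (243/4)/(-213)² - 1*26298 = (243/4)*(1/45369) - 26298 = 27/20164 - 26298 = -530272845/20164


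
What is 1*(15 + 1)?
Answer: 16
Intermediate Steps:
1*(15 + 1) = 1*16 = 16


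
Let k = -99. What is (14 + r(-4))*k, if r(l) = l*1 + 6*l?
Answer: 1386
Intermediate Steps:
r(l) = 7*l (r(l) = l + 6*l = 7*l)
(14 + r(-4))*k = (14 + 7*(-4))*(-99) = (14 - 28)*(-99) = -14*(-99) = 1386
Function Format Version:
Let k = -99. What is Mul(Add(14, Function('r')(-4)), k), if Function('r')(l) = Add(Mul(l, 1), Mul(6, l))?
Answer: 1386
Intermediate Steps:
Function('r')(l) = Mul(7, l) (Function('r')(l) = Add(l, Mul(6, l)) = Mul(7, l))
Mul(Add(14, Function('r')(-4)), k) = Mul(Add(14, Mul(7, -4)), -99) = Mul(Add(14, -28), -99) = Mul(-14, -99) = 1386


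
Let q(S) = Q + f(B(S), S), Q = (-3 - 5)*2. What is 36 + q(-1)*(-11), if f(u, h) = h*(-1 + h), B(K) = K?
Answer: 190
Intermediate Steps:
Q = -16 (Q = -8*2 = -16)
q(S) = -16 + S*(-1 + S)
36 + q(-1)*(-11) = 36 + (-16 - (-1 - 1))*(-11) = 36 + (-16 - 1*(-2))*(-11) = 36 + (-16 + 2)*(-11) = 36 - 14*(-11) = 36 + 154 = 190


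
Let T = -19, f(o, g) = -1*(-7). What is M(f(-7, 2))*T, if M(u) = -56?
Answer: 1064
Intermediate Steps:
f(o, g) = 7
M(f(-7, 2))*T = -56*(-19) = 1064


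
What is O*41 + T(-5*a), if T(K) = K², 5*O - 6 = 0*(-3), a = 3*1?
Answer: 1371/5 ≈ 274.20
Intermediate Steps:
a = 3
O = 6/5 (O = 6/5 + (0*(-3))/5 = 6/5 + (⅕)*0 = 6/5 + 0 = 6/5 ≈ 1.2000)
O*41 + T(-5*a) = (6/5)*41 + (-5*3)² = 246/5 + (-15)² = 246/5 + 225 = 1371/5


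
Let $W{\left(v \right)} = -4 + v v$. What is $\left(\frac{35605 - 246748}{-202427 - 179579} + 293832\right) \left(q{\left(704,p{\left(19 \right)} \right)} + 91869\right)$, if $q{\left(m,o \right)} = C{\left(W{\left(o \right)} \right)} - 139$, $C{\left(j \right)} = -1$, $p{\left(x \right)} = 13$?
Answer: $\frac{10296194817125415}{382006} \approx 2.6953 \cdot 10^{10}$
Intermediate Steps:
$W{\left(v \right)} = -4 + v^{2}$
$q{\left(m,o \right)} = -140$ ($q{\left(m,o \right)} = -1 - 139 = -140$)
$\left(\frac{35605 - 246748}{-202427 - 179579} + 293832\right) \left(q{\left(704,p{\left(19 \right)} \right)} + 91869\right) = \left(\frac{35605 - 246748}{-202427 - 179579} + 293832\right) \left(-140 + 91869\right) = \left(- \frac{211143}{-382006} + 293832\right) 91729 = \left(\left(-211143\right) \left(- \frac{1}{382006}\right) + 293832\right) 91729 = \left(\frac{211143}{382006} + 293832\right) 91729 = \frac{112245798135}{382006} \cdot 91729 = \frac{10296194817125415}{382006}$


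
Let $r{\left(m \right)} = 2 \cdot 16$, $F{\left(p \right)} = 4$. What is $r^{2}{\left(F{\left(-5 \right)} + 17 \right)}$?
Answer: $1024$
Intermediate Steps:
$r{\left(m \right)} = 32$
$r^{2}{\left(F{\left(-5 \right)} + 17 \right)} = 32^{2} = 1024$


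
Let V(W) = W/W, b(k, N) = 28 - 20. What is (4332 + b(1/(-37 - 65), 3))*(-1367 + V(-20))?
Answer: -5928440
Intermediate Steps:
b(k, N) = 8
V(W) = 1
(4332 + b(1/(-37 - 65), 3))*(-1367 + V(-20)) = (4332 + 8)*(-1367 + 1) = 4340*(-1366) = -5928440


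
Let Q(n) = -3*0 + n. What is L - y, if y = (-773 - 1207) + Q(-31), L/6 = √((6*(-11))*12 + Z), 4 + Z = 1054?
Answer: 2011 + 6*√258 ≈ 2107.4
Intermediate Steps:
Q(n) = n (Q(n) = 0 + n = n)
Z = 1050 (Z = -4 + 1054 = 1050)
L = 6*√258 (L = 6*√((6*(-11))*12 + 1050) = 6*√(-66*12 + 1050) = 6*√(-792 + 1050) = 6*√258 ≈ 96.374)
y = -2011 (y = (-773 - 1207) - 31 = -1980 - 31 = -2011)
L - y = 6*√258 - 1*(-2011) = 6*√258 + 2011 = 2011 + 6*√258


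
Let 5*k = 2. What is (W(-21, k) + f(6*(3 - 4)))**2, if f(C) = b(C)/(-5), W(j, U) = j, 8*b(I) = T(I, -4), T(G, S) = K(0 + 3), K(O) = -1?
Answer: 703921/1600 ≈ 439.95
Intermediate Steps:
k = 2/5 (k = (1/5)*2 = 2/5 ≈ 0.40000)
T(G, S) = -1
b(I) = -1/8 (b(I) = (1/8)*(-1) = -1/8)
f(C) = 1/40 (f(C) = -1/8/(-5) = -1/8*(-1/5) = 1/40)
(W(-21, k) + f(6*(3 - 4)))**2 = (-21 + 1/40)**2 = (-839/40)**2 = 703921/1600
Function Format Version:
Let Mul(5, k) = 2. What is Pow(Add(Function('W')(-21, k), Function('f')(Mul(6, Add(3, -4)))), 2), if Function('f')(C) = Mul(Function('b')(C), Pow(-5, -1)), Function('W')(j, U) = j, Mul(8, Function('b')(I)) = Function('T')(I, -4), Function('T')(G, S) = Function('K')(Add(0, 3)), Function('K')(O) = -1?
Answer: Rational(703921, 1600) ≈ 439.95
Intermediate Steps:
k = Rational(2, 5) (k = Mul(Rational(1, 5), 2) = Rational(2, 5) ≈ 0.40000)
Function('T')(G, S) = -1
Function('b')(I) = Rational(-1, 8) (Function('b')(I) = Mul(Rational(1, 8), -1) = Rational(-1, 8))
Function('f')(C) = Rational(1, 40) (Function('f')(C) = Mul(Rational(-1, 8), Pow(-5, -1)) = Mul(Rational(-1, 8), Rational(-1, 5)) = Rational(1, 40))
Pow(Add(Function('W')(-21, k), Function('f')(Mul(6, Add(3, -4)))), 2) = Pow(Add(-21, Rational(1, 40)), 2) = Pow(Rational(-839, 40), 2) = Rational(703921, 1600)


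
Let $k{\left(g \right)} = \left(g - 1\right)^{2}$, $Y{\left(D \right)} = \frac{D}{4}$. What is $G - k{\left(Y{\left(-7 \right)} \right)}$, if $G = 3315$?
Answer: $\frac{52919}{16} \approx 3307.4$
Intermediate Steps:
$Y{\left(D \right)} = \frac{D}{4}$ ($Y{\left(D \right)} = D \frac{1}{4} = \frac{D}{4}$)
$k{\left(g \right)} = \left(-1 + g\right)^{2}$
$G - k{\left(Y{\left(-7 \right)} \right)} = 3315 - \left(-1 + \frac{1}{4} \left(-7\right)\right)^{2} = 3315 - \left(-1 - \frac{7}{4}\right)^{2} = 3315 - \left(- \frac{11}{4}\right)^{2} = 3315 - \frac{121}{16} = \frac{52919}{16}$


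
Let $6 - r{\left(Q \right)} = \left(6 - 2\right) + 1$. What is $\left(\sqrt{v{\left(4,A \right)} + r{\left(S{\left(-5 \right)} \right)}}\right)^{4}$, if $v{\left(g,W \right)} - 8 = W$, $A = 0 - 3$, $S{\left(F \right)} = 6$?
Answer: $36$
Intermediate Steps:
$A = -3$
$v{\left(g,W \right)} = 8 + W$
$r{\left(Q \right)} = 1$ ($r{\left(Q \right)} = 6 - \left(\left(6 - 2\right) + 1\right) = 6 - \left(4 + 1\right) = 6 - 5 = 1$)
$\left(\sqrt{v{\left(4,A \right)} + r{\left(S{\left(-5 \right)} \right)}}\right)^{4} = \left(\sqrt{\left(8 - 3\right) + 1}\right)^{4} = \left(\sqrt{5 + 1}\right)^{4} = \left(\sqrt{6}\right)^{4} = 36$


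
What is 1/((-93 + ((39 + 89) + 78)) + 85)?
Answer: 1/198 ≈ 0.0050505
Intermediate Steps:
1/((-93 + ((39 + 89) + 78)) + 85) = 1/((-93 + (128 + 78)) + 85) = 1/((-93 + 206) + 85) = 1/(113 + 85) = 1/198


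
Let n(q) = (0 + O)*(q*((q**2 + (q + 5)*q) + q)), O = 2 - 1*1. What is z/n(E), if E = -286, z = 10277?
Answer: -10277/46296536 ≈ -0.00022198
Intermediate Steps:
O = 1 (O = 2 - 1 = 1)
n(q) = q*(q + q**2 + q*(5 + q)) (n(q) = (0 + 1)*(q*((q**2 + (q + 5)*q) + q)) = 1*(q*((q**2 + (5 + q)*q) + q)) = 1*(q*((q**2 + q*(5 + q)) + q)) = 1*(q*(q + q**2 + q*(5 + q))) = q*(q + q**2 + q*(5 + q)))
z/n(E) = 10277/((2*(-286)**2*(3 - 286))) = 10277/((2*81796*(-283))) = 10277/(-46296536) = 10277*(-1/46296536) = -10277/46296536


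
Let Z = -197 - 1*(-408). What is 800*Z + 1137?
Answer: 169937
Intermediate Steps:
Z = 211 (Z = -197 + 408 = 211)
800*Z + 1137 = 800*211 + 1137 = 168800 + 1137 = 169937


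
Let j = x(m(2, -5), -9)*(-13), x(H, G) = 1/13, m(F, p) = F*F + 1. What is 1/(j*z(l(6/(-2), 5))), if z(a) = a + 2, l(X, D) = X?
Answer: 1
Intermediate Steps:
m(F, p) = 1 + F**2 (m(F, p) = F**2 + 1 = 1 + F**2)
x(H, G) = 1/13
j = -1 (j = (1/13)*(-13) = -1)
z(a) = 2 + a
1/(j*z(l(6/(-2), 5))) = 1/(-(2 + 6/(-2))) = 1/(-(2 + 6*(-1/2))) = 1/(-(2 - 3)) = 1/(-1*(-1)) = 1/1 = 1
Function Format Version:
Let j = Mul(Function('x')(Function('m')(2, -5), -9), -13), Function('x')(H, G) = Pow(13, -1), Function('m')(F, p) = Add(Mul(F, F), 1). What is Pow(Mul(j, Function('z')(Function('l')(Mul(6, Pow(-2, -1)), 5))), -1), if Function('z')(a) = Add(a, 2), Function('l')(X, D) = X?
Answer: 1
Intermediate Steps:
Function('m')(F, p) = Add(1, Pow(F, 2)) (Function('m')(F, p) = Add(Pow(F, 2), 1) = Add(1, Pow(F, 2)))
Function('x')(H, G) = Rational(1, 13)
j = -1 (j = Mul(Rational(1, 13), -13) = -1)
Function('z')(a) = Add(2, a)
Pow(Mul(j, Function('z')(Function('l')(Mul(6, Pow(-2, -1)), 5))), -1) = Pow(Mul(-1, Add(2, Mul(6, Pow(-2, -1)))), -1) = Pow(Mul(-1, Add(2, Mul(6, Rational(-1, 2)))), -1) = Pow(Mul(-1, Add(2, -3)), -1) = Pow(Mul(-1, -1), -1) = Pow(1, -1) = 1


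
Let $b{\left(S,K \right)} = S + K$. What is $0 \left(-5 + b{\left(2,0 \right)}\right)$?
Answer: $0$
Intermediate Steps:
$b{\left(S,K \right)} = K + S$
$0 \left(-5 + b{\left(2,0 \right)}\right) = 0 \left(-5 + \left(0 + 2\right)\right) = 0 \left(-5 + 2\right) = 0 \left(-3\right) = 0$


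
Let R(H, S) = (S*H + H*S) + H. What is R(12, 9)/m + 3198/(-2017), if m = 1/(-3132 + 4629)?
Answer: 688431174/2017 ≈ 3.4131e+5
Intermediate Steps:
R(H, S) = H + 2*H*S (R(H, S) = (H*S + H*S) + H = 2*H*S + H = H + 2*H*S)
m = 1/1497 ≈ 0.00066800
R(12, 9)/m + 3198/(-2017) = (12*(1 + 2*9))/(1/1497) + 3198/(-2017) = (12*(1 + 18))*1497 + 3198*(-1/2017) = (12*19)*1497 - 3198/2017 = 228*1497 - 3198/2017 = 341316 - 3198/2017 = 688431174/2017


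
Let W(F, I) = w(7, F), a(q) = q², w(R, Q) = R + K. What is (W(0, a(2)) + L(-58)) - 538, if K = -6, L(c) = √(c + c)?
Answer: -537 + 2*I*√29 ≈ -537.0 + 10.77*I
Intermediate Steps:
L(c) = √2*√c (L(c) = √(2*c) = √2*√c)
w(R, Q) = -6 + R (w(R, Q) = R - 6 = -6 + R)
W(F, I) = 1 (W(F, I) = -6 + 7 = 1)
(W(0, a(2)) + L(-58)) - 538 = (1 + √2*√(-58)) - 538 = (1 + √2*(I*√58)) - 538 = (1 + 2*I*√29) - 538 = -537 + 2*I*√29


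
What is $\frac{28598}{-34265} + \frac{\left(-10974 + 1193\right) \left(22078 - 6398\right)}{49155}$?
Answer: $- \frac{1051298893178}{336859215} \approx -3120.9$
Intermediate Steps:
$\frac{28598}{-34265} + \frac{\left(-10974 + 1193\right) \left(22078 - 6398\right)}{49155} = 28598 \left(- \frac{1}{34265}\right) + \left(-9781\right) 15680 \cdot \frac{1}{49155} = - \frac{28598}{34265} - \frac{30673216}{9831} = - \frac{1051298893178}{336859215}$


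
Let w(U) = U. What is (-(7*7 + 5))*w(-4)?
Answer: 216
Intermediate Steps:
(-(7*7 + 5))*w(-4) = -(7*7 + 5)*(-4) = -(49 + 5)*(-4) = -1*54*(-4) = -54*(-4) = 216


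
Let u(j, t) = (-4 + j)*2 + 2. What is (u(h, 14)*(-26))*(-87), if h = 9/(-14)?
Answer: -115362/7 ≈ -16480.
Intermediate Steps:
h = -9/14 (h = 9*(-1/14) = -9/14 ≈ -0.64286)
u(j, t) = -6 + 2*j (u(j, t) = (-8 + 2*j) + 2 = -6 + 2*j)
(u(h, 14)*(-26))*(-87) = ((-6 + 2*(-9/14))*(-26))*(-87) = ((-6 - 9/7)*(-26))*(-87) = -51/7*(-26)*(-87) = (1326/7)*(-87) = -115362/7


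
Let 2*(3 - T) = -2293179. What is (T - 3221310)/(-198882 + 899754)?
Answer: -1383145/467248 ≈ -2.9602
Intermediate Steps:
T = 2293185/2 (T = 3 - 1/2*(-2293179) = 3 + 2293179/2 = 2293185/2 ≈ 1.1466e+6)
(T - 3221310)/(-198882 + 899754) = (2293185/2 - 3221310)/(-198882 + 899754) = -4149435/2/700872 = -4149435/2*1/700872 = -1383145/467248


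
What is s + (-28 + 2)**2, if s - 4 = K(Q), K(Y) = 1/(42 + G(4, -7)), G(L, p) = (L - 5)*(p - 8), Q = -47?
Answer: 38761/57 ≈ 680.02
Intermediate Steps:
G(L, p) = (-8 + p)*(-5 + L) (G(L, p) = (-5 + L)*(-8 + p) = (-8 + p)*(-5 + L))
K(Y) = 1/57 (K(Y) = 1/(42 + (40 - 8*4 - 5*(-7) + 4*(-7))) = 1/(42 + (40 - 32 + 35 - 28)) = 1/(42 + 15) = 1/57)
s = 229/57 (s = 4 + 1/57 = 229/57 ≈ 4.0175)
s + (-28 + 2)**2 = 229/57 + (-28 + 2)**2 = 229/57 + (-26)**2 = 229/57 + 676 = 38761/57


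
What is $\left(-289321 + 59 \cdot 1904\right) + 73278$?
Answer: $-103707$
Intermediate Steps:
$\left(-289321 + 59 \cdot 1904\right) + 73278 = \left(-289321 + 112336\right) + 73278 = -176985 + 73278 = -103707$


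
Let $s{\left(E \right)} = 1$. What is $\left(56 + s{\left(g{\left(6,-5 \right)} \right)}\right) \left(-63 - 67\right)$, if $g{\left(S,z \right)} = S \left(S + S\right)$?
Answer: $-7410$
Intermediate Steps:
$g{\left(S,z \right)} = 2 S^{2}$ ($g{\left(S,z \right)} = S 2 S = 2 S^{2}$)
$\left(56 + s{\left(g{\left(6,-5 \right)} \right)}\right) \left(-63 - 67\right) = \left(56 + 1\right) \left(-63 - 67\right) = 57 \left(-63 - 67\right) = 57 \left(-130\right) = -7410$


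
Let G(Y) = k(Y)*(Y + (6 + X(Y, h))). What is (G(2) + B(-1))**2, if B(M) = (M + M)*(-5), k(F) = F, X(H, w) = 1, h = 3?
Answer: 784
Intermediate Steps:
B(M) = -10*M (B(M) = (2*M)*(-5) = -10*M)
G(Y) = Y*(7 + Y) (G(Y) = Y*(Y + (6 + 1)) = Y*(Y + 7) = Y*(7 + Y))
(G(2) + B(-1))**2 = (2*(7 + 2) - 10*(-1))**2 = (2*9 + 10)**2 = (18 + 10)**2 = 28**2 = 784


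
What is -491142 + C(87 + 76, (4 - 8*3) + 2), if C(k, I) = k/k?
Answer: -491141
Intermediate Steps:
C(k, I) = 1
-491142 + C(87 + 76, (4 - 8*3) + 2) = -491142 + 1 = -491141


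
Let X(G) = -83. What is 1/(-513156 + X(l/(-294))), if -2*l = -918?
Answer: -1/513239 ≈ -1.9484e-6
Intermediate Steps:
l = 459 (l = -½*(-918) = 459)
1/(-513156 + X(l/(-294))) = 1/(-513156 - 83) = 1/(-513239) = -1/513239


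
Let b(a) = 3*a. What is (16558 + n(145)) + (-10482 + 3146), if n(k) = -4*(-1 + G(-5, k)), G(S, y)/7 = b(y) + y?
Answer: -7014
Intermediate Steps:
G(S, y) = 28*y (G(S, y) = 7*(3*y + y) = 7*(4*y) = 28*y)
n(k) = 4 - 112*k (n(k) = -4*(-1 + 28*k) = 4 - 112*k)
(16558 + n(145)) + (-10482 + 3146) = (16558 + (4 - 112*145)) + (-10482 + 3146) = (16558 + (4 - 16240)) - 7336 = (16558 - 16236) - 7336 = 322 - 7336 = -7014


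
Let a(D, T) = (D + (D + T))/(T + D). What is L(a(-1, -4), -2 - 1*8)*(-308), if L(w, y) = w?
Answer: -1848/5 ≈ -369.60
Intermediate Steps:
a(D, T) = (T + 2*D)/(D + T)
L(a(-1, -4), -2 - 1*8)*(-308) = ((-4 + 2*(-1))/(-1 - 4))*(-308) = ((-4 - 2)/(-5))*(-308) = -⅕*(-6)*(-308) = (6/5)*(-308) = -1848/5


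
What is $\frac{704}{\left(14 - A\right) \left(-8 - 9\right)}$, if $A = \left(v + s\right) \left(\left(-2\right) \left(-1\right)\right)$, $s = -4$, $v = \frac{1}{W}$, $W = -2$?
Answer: $- \frac{704}{391} \approx -1.8005$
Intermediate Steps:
$v = - \frac{1}{2}$ ($v = \frac{1}{-2} = - \frac{1}{2} \approx -0.5$)
$A = -9$ ($A = \left(- \frac{1}{2} - 4\right) \left(\left(-2\right) \left(-1\right)\right) = \left(- \frac{9}{2}\right) 2 = -9$)
$\frac{704}{\left(14 - A\right) \left(-8 - 9\right)} = \frac{704}{\left(14 - -9\right) \left(-8 - 9\right)} = \frac{704}{\left(14 + 9\right) \left(-8 - 9\right)} = \frac{704}{23 \left(-17\right)} = \frac{704}{-391} = 704 \left(- \frac{1}{391}\right) = - \frac{704}{391}$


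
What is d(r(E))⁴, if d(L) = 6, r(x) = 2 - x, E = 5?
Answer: 1296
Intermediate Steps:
d(r(E))⁴ = 6⁴ = 1296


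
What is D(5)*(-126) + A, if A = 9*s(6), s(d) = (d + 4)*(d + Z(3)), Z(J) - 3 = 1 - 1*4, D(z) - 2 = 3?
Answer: -90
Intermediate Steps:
D(z) = 5 (D(z) = 2 + 3 = 5)
Z(J) = 0 (Z(J) = 3 + (1 - 1*4) = 3 + (1 - 4) = 3 - 3 = 0)
s(d) = d*(4 + d) (s(d) = (d + 4)*(d + 0) = (4 + d)*d = d*(4 + d))
A = 540 (A = 9*(6*(4 + 6)) = 9*(6*10) = 9*60 = 540)
D(5)*(-126) + A = 5*(-126) + 540 = -630 + 540 = -90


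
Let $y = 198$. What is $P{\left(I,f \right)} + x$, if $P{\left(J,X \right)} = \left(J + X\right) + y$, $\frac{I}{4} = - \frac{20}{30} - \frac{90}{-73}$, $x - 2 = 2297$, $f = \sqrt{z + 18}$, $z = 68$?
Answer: $\frac{547339}{219} + \sqrt{86} \approx 2508.5$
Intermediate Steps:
$f = \sqrt{86}$ ($f = \sqrt{68 + 18} = \sqrt{86} \approx 9.2736$)
$x = 2299$ ($x = 2 + 2297 = 2299$)
$I = \frac{496}{219}$ ($I = 4 \left(- \frac{20}{30} - \frac{90}{-73}\right) = 4 \left(\left(-20\right) \frac{1}{30} - - \frac{90}{73}\right) = 4 \left(- \frac{2}{3} + \frac{90}{73}\right) = 4 \cdot \frac{124}{219} = \frac{496}{219} \approx 2.2648$)
$P{\left(J,X \right)} = 198 + J + X$ ($P{\left(J,X \right)} = \left(J + X\right) + 198 = 198 + J + X$)
$P{\left(I,f \right)} + x = \left(198 + \frac{496}{219} + \sqrt{86}\right) + 2299 = \left(\frac{43858}{219} + \sqrt{86}\right) + 2299 = \frac{547339}{219} + \sqrt{86}$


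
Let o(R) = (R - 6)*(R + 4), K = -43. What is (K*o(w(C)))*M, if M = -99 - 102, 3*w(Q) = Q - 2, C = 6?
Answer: -645344/3 ≈ -2.1511e+5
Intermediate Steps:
w(Q) = -⅔ + Q/3 (w(Q) = (Q - 2)/3 = (-2 + Q)/3 = -⅔ + Q/3)
M = -201
o(R) = (-6 + R)*(4 + R)
(K*o(w(C)))*M = -43*(-24 + (-⅔ + (⅓)*6)² - 2*(-⅔ + (⅓)*6))*(-201) = -43*(-24 + (-⅔ + 2)² - 2*(-⅔ + 2))*(-201) = -43*(-24 + (4/3)² - 2*4/3)*(-201) = -43*(-24 + 16/9 - 8/3)*(-201) = -43*(-224/9)*(-201) = (9632/9)*(-201) = -645344/3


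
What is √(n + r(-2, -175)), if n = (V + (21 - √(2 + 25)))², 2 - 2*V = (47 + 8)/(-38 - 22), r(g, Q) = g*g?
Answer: √(308377 - 77616*√3)/24 ≈ 17.378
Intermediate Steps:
r(g, Q) = g²
V = 35/24 (V = 1 - (47 + 8)/(2*(-38 - 22)) = 1 - 55/(2*(-60)) = 1 - 55*(-1)/(2*60) = 1 - ½*(-11/12) = 1 + 11/24 = 35/24 ≈ 1.4583)
n = (539/24 - 3*√3)² (n = (35/24 + (21 - √(2 + 25)))² = (35/24 + (21 - √27))² = (35/24 + (21 - 3*√3))² = (539/24 - 3*√3)² ≈ 297.98)
√(n + r(-2, -175)) = √((306073/576 - 539*√3/4) + (-2)²) = √((306073/576 - 539*√3/4) + 4) = √(308377/576 - 539*√3/4)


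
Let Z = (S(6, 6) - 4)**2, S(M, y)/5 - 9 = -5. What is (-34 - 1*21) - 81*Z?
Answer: -20791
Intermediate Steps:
S(M, y) = 20 (S(M, y) = 45 + 5*(-5) = 45 - 25 = 20)
Z = 256 (Z = (20 - 4)**2 = 16**2 = 256)
(-34 - 1*21) - 81*Z = (-34 - 1*21) - 81*256 = (-34 - 21) - 20736 = -55 - 20736 = -20791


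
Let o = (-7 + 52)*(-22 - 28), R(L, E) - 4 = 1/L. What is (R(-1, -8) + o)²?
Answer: 5049009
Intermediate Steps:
R(L, E) = 4 + 1/L
o = -2250 (o = 45*(-50) = -2250)
(R(-1, -8) + o)² = ((4 + 1/(-1)) - 2250)² = ((4 - 1) - 2250)² = (3 - 2250)² = (-2247)² = 5049009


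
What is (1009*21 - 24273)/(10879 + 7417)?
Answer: -771/4574 ≈ -0.16856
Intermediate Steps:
(1009*21 - 24273)/(10879 + 7417) = (21189 - 24273)/18296 = -3084*1/18296 = -771/4574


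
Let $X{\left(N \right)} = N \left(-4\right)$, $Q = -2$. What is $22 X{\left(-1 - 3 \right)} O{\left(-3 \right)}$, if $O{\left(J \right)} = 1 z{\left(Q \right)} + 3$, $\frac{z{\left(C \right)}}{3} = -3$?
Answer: $-2112$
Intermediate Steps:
$z{\left(C \right)} = -9$ ($z{\left(C \right)} = 3 \left(-3\right) = -9$)
$O{\left(J \right)} = -6$ ($O{\left(J \right)} = 1 \left(-9\right) + 3 = -9 + 3 = -6$)
$X{\left(N \right)} = - 4 N$
$22 X{\left(-1 - 3 \right)} O{\left(-3 \right)} = 22 \left(- 4 \left(-1 - 3\right)\right) \left(-6\right) = 22 \left(\left(-4\right) \left(-4\right)\right) \left(-6\right) = 22 \cdot 16 \left(-6\right) = 352 \left(-6\right) = -2112$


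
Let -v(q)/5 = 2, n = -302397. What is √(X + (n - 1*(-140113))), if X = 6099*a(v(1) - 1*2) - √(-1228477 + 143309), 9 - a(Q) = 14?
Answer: √(-192779 - 4*I*√67823) ≈ 1.186 - 439.07*I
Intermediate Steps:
v(q) = -10 (v(q) = -5*2 = -10)
a(Q) = -5 (a(Q) = 9 - 1*14 = 9 - 14 = -5)
X = -30495 - 4*I*√67823 (X = 6099*(-5) - √(-1228477 + 143309) = -30495 - √(-1085168) = -30495 - 4*I*√67823 ≈ -30495.0 - 1041.7*I)
√(X + (n - 1*(-140113))) = √((-30495 - 4*I*√67823) + (-302397 - 1*(-140113))) = √((-30495 - 4*I*√67823) + (-302397 + 140113)) = √((-30495 - 4*I*√67823) - 162284) = √(-192779 - 4*I*√67823)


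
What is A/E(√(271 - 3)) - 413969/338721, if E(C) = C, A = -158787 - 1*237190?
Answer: -413969/338721 - 395977*√67/134 ≈ -24189.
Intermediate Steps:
A = -395977 (A = -158787 - 237190 = -395977)
A/E(√(271 - 3)) - 413969/338721 = -395977/√(271 - 3) - 413969/338721 = -395977*√67/134 - 413969*1/338721 = -395977*√67/134 - 413969/338721 = -413969/338721 - 395977*√67/134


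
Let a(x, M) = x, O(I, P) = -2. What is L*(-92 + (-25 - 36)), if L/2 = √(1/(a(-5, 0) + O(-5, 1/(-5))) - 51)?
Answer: -306*I*√2506/7 ≈ -2188.3*I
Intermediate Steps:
L = 2*I*√2506/7 (L = 2*√(1/(-5 - 2) - 51) = 2*√(1/(-7) - 51) = 2*√(-⅐ - 51) = 2*√(-358/7) = 2*(I*√2506/7) = 2*I*√2506/7 ≈ 14.303*I)
L*(-92 + (-25 - 36)) = (2*I*√2506/7)*(-92 + (-25 - 36)) = (2*I*√2506/7)*(-92 - 61) = (2*I*√2506/7)*(-153) = -306*I*√2506/7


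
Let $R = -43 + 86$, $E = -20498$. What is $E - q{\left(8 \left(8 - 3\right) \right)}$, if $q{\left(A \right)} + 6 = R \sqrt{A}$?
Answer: $-20492 - 86 \sqrt{10} \approx -20764.0$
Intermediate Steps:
$R = 43$
$q{\left(A \right)} = -6 + 43 \sqrt{A}$
$E - q{\left(8 \left(8 - 3\right) \right)} = -20498 - \left(-6 + 43 \sqrt{8 \left(8 - 3\right)}\right) = -20498 - \left(-6 + 43 \sqrt{8 \cdot 5}\right) = -20498 - \left(-6 + 43 \sqrt{40}\right) = -20498 - \left(-6 + 43 \cdot 2 \sqrt{10}\right) = -20498 - \left(-6 + 86 \sqrt{10}\right) = -20498 + \left(6 - 86 \sqrt{10}\right) = -20492 - 86 \sqrt{10}$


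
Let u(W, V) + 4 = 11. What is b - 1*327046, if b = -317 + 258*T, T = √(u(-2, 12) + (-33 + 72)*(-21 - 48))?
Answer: -327363 + 516*I*√671 ≈ -3.2736e+5 + 13366.0*I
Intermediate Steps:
u(W, V) = 7 (u(W, V) = -4 + 11 = 7)
T = 2*I*√671 (T = √(7 + (-33 + 72)*(-21 - 48)) = √(7 + 39*(-69)) = √(7 - 2691) = √(-2684) = 2*I*√671 ≈ 51.807*I)
b = -317 + 516*I*√671 (b = -317 + 258*(2*I*√671) = -317 + 516*I*√671 ≈ -317.0 + 13366.0*I)
b - 1*327046 = (-317 + 516*I*√671) - 1*327046 = (-317 + 516*I*√671) - 327046 = -327363 + 516*I*√671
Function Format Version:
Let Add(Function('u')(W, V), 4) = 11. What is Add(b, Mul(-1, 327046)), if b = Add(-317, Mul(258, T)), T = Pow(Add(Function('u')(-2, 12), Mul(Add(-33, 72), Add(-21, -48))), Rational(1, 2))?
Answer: Add(-327363, Mul(516, I, Pow(671, Rational(1, 2)))) ≈ Add(-3.2736e+5, Mul(13366., I))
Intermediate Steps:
Function('u')(W, V) = 7 (Function('u')(W, V) = Add(-4, 11) = 7)
T = Mul(2, I, Pow(671, Rational(1, 2))) (T = Pow(Add(7, Mul(Add(-33, 72), Add(-21, -48))), Rational(1, 2)) = Pow(Add(7, Mul(39, -69)), Rational(1, 2)) = Pow(Add(7, -2691), Rational(1, 2)) = Pow(-2684, Rational(1, 2)) = Mul(2, I, Pow(671, Rational(1, 2))) ≈ Mul(51.807, I))
b = Add(-317, Mul(516, I, Pow(671, Rational(1, 2)))) (b = Add(-317, Mul(258, Mul(2, I, Pow(671, Rational(1, 2))))) = Add(-317, Mul(516, I, Pow(671, Rational(1, 2)))) ≈ Add(-317.00, Mul(13366., I)))
Add(b, Mul(-1, 327046)) = Add(Add(-317, Mul(516, I, Pow(671, Rational(1, 2)))), Mul(-1, 327046)) = Add(Add(-317, Mul(516, I, Pow(671, Rational(1, 2)))), -327046) = Add(-327363, Mul(516, I, Pow(671, Rational(1, 2))))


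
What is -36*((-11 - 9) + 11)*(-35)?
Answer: -11340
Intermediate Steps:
-36*((-11 - 9) + 11)*(-35) = -36*(-20 + 11)*(-35) = -36*(-9)*(-35) = 324*(-35) = -11340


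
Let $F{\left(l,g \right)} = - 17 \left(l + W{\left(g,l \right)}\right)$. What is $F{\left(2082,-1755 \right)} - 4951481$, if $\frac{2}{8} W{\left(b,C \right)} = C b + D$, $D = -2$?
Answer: $243479141$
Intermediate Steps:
$W{\left(b,C \right)} = -8 + 4 C b$ ($W{\left(b,C \right)} = 4 \left(C b - 2\right) = 4 \left(-2 + C b\right) = -8 + 4 C b$)
$F{\left(l,g \right)} = 136 - 17 l - 68 g l$ ($F{\left(l,g \right)} = - 17 \left(l + \left(-8 + 4 l g\right)\right) = - 17 \left(l + \left(-8 + 4 g l\right)\right) = - 17 \left(-8 + l + 4 g l\right) = 136 - 17 l - 68 g l$)
$F{\left(2082,-1755 \right)} - 4951481 = \left(136 - 35394 - \left(-119340\right) 2082\right) - 4951481 = \left(136 - 35394 + 248465880\right) - 4951481 = 248430622 - 4951481 = 243479141$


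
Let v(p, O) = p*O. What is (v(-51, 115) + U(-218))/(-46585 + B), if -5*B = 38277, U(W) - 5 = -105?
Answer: 29825/271202 ≈ 0.10997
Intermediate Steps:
U(W) = -100 (U(W) = 5 - 105 = -100)
B = -38277/5 (B = -1/5*38277 = -38277/5 ≈ -7655.4)
v(p, O) = O*p
(v(-51, 115) + U(-218))/(-46585 + B) = (115*(-51) - 100)/(-46585 - 38277/5) = (-5865 - 100)/(-271202/5) = -5965*(-5/271202) = 29825/271202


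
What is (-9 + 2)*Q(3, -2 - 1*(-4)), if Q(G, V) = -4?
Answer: 28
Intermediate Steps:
(-9 + 2)*Q(3, -2 - 1*(-4)) = (-9 + 2)*(-4) = -7*(-4) = 28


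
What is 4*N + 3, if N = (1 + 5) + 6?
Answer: 51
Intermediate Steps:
N = 12 (N = 6 + 6 = 12)
4*N + 3 = 4*12 + 3 = 48 + 3 = 51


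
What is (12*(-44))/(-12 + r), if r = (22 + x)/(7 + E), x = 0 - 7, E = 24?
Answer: 5456/119 ≈ 45.849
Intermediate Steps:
x = -7
r = 15/31 (r = (22 - 7)/(7 + 24) = 15/31 ≈ 0.48387)
(12*(-44))/(-12 + r) = (12*(-44))/(-12 + 15/31) = -528/(-357/31) = -528*(-31/357) = 5456/119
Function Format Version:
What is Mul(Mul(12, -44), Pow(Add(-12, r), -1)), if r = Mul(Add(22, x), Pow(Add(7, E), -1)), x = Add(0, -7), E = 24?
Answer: Rational(5456, 119) ≈ 45.849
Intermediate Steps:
x = -7
r = Rational(15, 31) (r = Mul(Add(22, -7), Pow(Add(7, 24), -1)) = Mul(15, Pow(31, -1)) = Mul(15, Rational(1, 31)) = Rational(15, 31) ≈ 0.48387)
Mul(Mul(12, -44), Pow(Add(-12, r), -1)) = Mul(Mul(12, -44), Pow(Add(-12, Rational(15, 31)), -1)) = Mul(-528, Pow(Rational(-357, 31), -1)) = Mul(-528, Rational(-31, 357)) = Rational(5456, 119)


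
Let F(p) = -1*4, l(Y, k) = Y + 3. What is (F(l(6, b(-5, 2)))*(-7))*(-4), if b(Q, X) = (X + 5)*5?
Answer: -112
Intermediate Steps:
b(Q, X) = 25 + 5*X (b(Q, X) = (5 + X)*5 = 25 + 5*X)
l(Y, k) = 3 + Y
F(p) = -4
(F(l(6, b(-5, 2)))*(-7))*(-4) = -4*(-7)*(-4) = 28*(-4) = -112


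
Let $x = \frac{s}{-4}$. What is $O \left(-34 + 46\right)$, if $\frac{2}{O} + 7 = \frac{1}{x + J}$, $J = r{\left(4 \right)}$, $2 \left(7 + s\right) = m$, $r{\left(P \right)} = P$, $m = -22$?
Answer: $- \frac{136}{39} \approx -3.4872$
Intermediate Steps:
$s = -18$ ($s = -7 + \frac{1}{2} \left(-22\right) = -7 - 11 = -18$)
$x = \frac{9}{2}$ ($x = - \frac{18}{-4} = \left(-18\right) \left(- \frac{1}{4}\right) = \frac{9}{2} \approx 4.5$)
$J = 4$
$O = - \frac{34}{117}$ ($O = \frac{2}{-7 + \frac{1}{\frac{9}{2} + 4}} = \frac{2}{-7 + \frac{1}{\frac{17}{2}}} = \frac{2}{-7 + \frac{2}{17}} = \frac{2}{- \frac{117}{17}} = 2 \left(- \frac{17}{117}\right) = - \frac{34}{117} \approx -0.2906$)
$O \left(-34 + 46\right) = - \frac{34 \left(-34 + 46\right)}{117} = \left(- \frac{34}{117}\right) 12 = - \frac{136}{39}$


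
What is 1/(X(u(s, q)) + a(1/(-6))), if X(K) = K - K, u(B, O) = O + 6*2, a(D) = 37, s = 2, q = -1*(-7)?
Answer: 1/37 ≈ 0.027027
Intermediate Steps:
q = 7
u(B, O) = 12 + O (u(B, O) = O + 12 = 12 + O)
X(K) = 0
1/(X(u(s, q)) + a(1/(-6))) = 1/(0 + 37) = 1/37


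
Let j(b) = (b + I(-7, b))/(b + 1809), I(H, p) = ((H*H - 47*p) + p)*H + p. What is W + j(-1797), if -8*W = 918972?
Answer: -1961029/12 ≈ -1.6342e+5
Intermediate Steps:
I(H, p) = p + H*(H**2 - 46*p) (I(H, p) = ((H**2 - 47*p) + p)*H + p = (H**2 - 46*p)*H + p = H*(H**2 - 46*p) + p = p + H*(H**2 - 46*p))
W = -229743/2 (W = -1/8*918972 = -229743/2 ≈ -1.1487e+5)
j(b) = (-343 + 324*b)/(1809 + b) (j(b) = (b + (b + (-7)**3 - 46*(-7)*b))/(b + 1809) = (b + (b - 343 + 322*b))/(1809 + b) = (b + (-343 + 323*b))/(1809 + b) = (-343 + 324*b)/(1809 + b))
W + j(-1797) = -229743/2 + (-343 + 324*(-1797))/(1809 - 1797) = -229743/2 + (-343 - 582228)/12 = -229743/2 + (1/12)*(-582571) = -229743/2 - 582571/12 = -1961029/12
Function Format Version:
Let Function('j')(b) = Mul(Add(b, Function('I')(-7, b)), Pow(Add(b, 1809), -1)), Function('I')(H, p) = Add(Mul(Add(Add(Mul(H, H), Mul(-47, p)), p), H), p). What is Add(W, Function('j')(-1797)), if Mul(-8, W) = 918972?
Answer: Rational(-1961029, 12) ≈ -1.6342e+5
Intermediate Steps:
Function('I')(H, p) = Add(p, Mul(H, Add(Pow(H, 2), Mul(-46, p)))) (Function('I')(H, p) = Add(Mul(Add(Add(Pow(H, 2), Mul(-47, p)), p), H), p) = Add(Mul(Add(Pow(H, 2), Mul(-46, p)), H), p) = Add(Mul(H, Add(Pow(H, 2), Mul(-46, p))), p) = Add(p, Mul(H, Add(Pow(H, 2), Mul(-46, p)))))
W = Rational(-229743, 2) (W = Mul(Rational(-1, 8), 918972) = Rational(-229743, 2) ≈ -1.1487e+5)
Function('j')(b) = Mul(Pow(Add(1809, b), -1), Add(-343, Mul(324, b))) (Function('j')(b) = Mul(Add(b, Add(b, Pow(-7, 3), Mul(-46, -7, b))), Pow(Add(b, 1809), -1)) = Mul(Add(b, Add(b, -343, Mul(322, b))), Pow(Add(1809, b), -1)) = Mul(Add(b, Add(-343, Mul(323, b))), Pow(Add(1809, b), -1)) = Mul(Add(-343, Mul(324, b)), Pow(Add(1809, b), -1)) = Mul(Pow(Add(1809, b), -1), Add(-343, Mul(324, b))))
Add(W, Function('j')(-1797)) = Add(Rational(-229743, 2), Mul(Pow(Add(1809, -1797), -1), Add(-343, Mul(324, -1797)))) = Add(Rational(-229743, 2), Mul(Pow(12, -1), Add(-343, -582228))) = Add(Rational(-229743, 2), Mul(Rational(1, 12), -582571)) = Add(Rational(-229743, 2), Rational(-582571, 12)) = Rational(-1961029, 12)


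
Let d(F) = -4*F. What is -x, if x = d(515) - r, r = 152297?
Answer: 154357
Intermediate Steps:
x = -154357 (x = -4*515 - 1*152297 = -2060 - 152297 = -154357)
-x = -1*(-154357) = 154357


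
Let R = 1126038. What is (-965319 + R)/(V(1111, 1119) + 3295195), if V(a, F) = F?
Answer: 160719/3296314 ≈ 0.048757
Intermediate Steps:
(-965319 + R)/(V(1111, 1119) + 3295195) = (-965319 + 1126038)/(1119 + 3295195) = 160719/3296314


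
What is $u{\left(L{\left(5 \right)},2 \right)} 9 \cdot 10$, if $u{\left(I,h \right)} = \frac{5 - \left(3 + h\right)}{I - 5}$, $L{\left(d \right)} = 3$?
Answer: $0$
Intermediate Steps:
$u{\left(I,h \right)} = \frac{2 - h}{-5 + I}$
$u{\left(L{\left(5 \right)},2 \right)} 9 \cdot 10 = \frac{2 - 2}{-5 + 3} \cdot 9 \cdot 10 = \frac{2 - 2}{-2} \cdot 9 \cdot 10 = \left(- \frac{1}{2}\right) 0 \cdot 9 \cdot 10 = 0 \cdot 9 \cdot 10 = 0 \cdot 10 = 0$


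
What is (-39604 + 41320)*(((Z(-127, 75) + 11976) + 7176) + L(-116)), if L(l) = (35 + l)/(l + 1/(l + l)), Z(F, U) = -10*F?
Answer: 314391836616/8971 ≈ 3.5045e+7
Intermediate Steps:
L(l) = (35 + l)/(l + 1/(2*l))
(-39604 + 41320)*(((Z(-127, 75) + 11976) + 7176) + L(-116)) = (-39604 + 41320)*(((-10*(-127) + 11976) + 7176) + 2*(-116)*(35 - 116)/(1 + 2*(-116)²)) = 1716*(((1270 + 11976) + 7176) + 2*(-116)*(-81)/(1 + 2*13456)) = 1716*((13246 + 7176) + 2*(-116)*(-81)/(1 + 26912)) = 1716*(20422 + 2*(-116)*(-81)/26913) = 1716*(20422 + 2*(-116)*(1/26913)*(-81)) = 1716*(20422 + 6264/8971) = 1716*(183212026/8971) = 314391836616/8971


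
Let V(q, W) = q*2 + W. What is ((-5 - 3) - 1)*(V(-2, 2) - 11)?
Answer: 117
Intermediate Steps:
V(q, W) = W + 2*q (V(q, W) = 2*q + W = W + 2*q)
((-5 - 3) - 1)*(V(-2, 2) - 11) = ((-5 - 3) - 1)*((2 + 2*(-2)) - 11) = (-8 - 1)*((2 - 4) - 11) = -9*(-2 - 11) = -9*(-13) = 117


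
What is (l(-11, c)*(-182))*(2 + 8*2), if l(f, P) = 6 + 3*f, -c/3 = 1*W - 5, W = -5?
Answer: 88452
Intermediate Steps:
c = 30 (c = -3*(1*(-5) - 5) = -3*(-5 - 5) = -3*(-10) = 30)
(l(-11, c)*(-182))*(2 + 8*2) = ((6 + 3*(-11))*(-182))*(2 + 8*2) = ((6 - 33)*(-182))*(2 + 16) = -27*(-182)*18 = 4914*18 = 88452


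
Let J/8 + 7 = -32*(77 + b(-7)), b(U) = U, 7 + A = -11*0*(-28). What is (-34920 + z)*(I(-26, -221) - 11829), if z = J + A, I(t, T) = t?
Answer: 627165065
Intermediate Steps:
A = -7 (A = -7 - 11*0*(-28) = -7 + 0*(-28) = -7 + 0 = -7)
J = -17976 (J = -56 + 8*(-32*(77 - 7)) = -56 + 8*(-32*70) = -56 + 8*(-2240) = -56 - 17920 = -17976)
z = -17983 (z = -17976 - 7 = -17983)
(-34920 + z)*(I(-26, -221) - 11829) = (-34920 - 17983)*(-26 - 11829) = -52903*(-11855) = 627165065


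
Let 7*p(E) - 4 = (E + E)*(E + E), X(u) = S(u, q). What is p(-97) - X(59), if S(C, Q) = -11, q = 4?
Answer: 37717/7 ≈ 5388.1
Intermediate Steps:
X(u) = -11
p(E) = 4/7 + 4*E²/7 (p(E) = 4/7 + ((E + E)*(E + E))/7 = 4/7 + ((2*E)*(2*E))/7 = 4/7 + (4*E²)/7 = 4/7 + 4*E²/7)
p(-97) - X(59) = (4/7 + (4/7)*(-97)²) - 1*(-11) = (4/7 + (4/7)*9409) + 11 = (4/7 + 37636/7) + 11 = 37640/7 + 11 = 37717/7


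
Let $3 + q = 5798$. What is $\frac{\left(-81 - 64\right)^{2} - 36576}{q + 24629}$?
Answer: $- \frac{15551}{30424} \approx -0.51114$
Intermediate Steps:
$q = 5795$ ($q = -3 + 5798 = 5795$)
$\frac{\left(-81 - 64\right)^{2} - 36576}{q + 24629} = \frac{\left(-81 - 64\right)^{2} - 36576}{5795 + 24629} = \frac{\left(-145\right)^{2} - 36576}{30424} = \left(21025 - 36576\right) \frac{1}{30424} = \left(-15551\right) \frac{1}{30424} = - \frac{15551}{30424}$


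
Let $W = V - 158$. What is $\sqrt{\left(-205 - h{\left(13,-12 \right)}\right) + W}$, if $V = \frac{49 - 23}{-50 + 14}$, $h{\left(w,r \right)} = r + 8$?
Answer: $\frac{5 i \sqrt{518}}{6} \approx 18.966 i$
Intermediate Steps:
$h{\left(w,r \right)} = 8 + r$
$V = - \frac{13}{18}$ ($V = \frac{26}{-36} = 26 \left(- \frac{1}{36}\right) = - \frac{13}{18} \approx -0.72222$)
$W = - \frac{2857}{18}$ ($W = - \frac{13}{18} - 158 = - \frac{2857}{18} \approx -158.72$)
$\sqrt{\left(-205 - h{\left(13,-12 \right)}\right) + W} = \sqrt{\left(-205 - \left(8 - 12\right)\right) - \frac{2857}{18}} = \sqrt{\left(-205 - -4\right) - \frac{2857}{18}} = \sqrt{\left(-205 + 4\right) - \frac{2857}{18}} = \sqrt{-201 - \frac{2857}{18}} = \sqrt{- \frac{6475}{18}} = \frac{5 i \sqrt{518}}{6}$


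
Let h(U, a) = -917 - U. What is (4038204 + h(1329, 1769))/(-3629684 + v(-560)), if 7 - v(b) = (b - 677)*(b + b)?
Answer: -4035958/5015117 ≈ -0.80476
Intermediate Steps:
v(b) = 7 - 2*b*(-677 + b) (v(b) = 7 - (b - 677)*(b + b) = 7 - (-677 + b)*2*b = 7 - 2*b*(-677 + b))
(4038204 + h(1329, 1769))/(-3629684 + v(-560)) = (4038204 + (-917 - 1*1329))/(-3629684 + (7 - 2*(-560)**2 + 1354*(-560))) = (4038204 + (-917 - 1329))/(-3629684 + (7 - 2*313600 - 758240)) = (4038204 - 2246)/(-3629684 + (7 - 627200 - 758240)) = 4035958/(-3629684 - 1385433) = 4035958/(-5015117) = 4035958*(-1/5015117) = -4035958/5015117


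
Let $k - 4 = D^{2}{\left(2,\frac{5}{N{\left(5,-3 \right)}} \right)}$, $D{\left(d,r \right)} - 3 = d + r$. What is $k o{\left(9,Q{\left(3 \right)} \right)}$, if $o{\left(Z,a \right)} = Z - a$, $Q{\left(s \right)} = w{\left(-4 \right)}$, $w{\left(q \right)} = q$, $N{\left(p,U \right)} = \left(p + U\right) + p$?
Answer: $\frac{23348}{49} \approx 476.49$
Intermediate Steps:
$N{\left(p,U \right)} = U + 2 p$ ($N{\left(p,U \right)} = \left(U + p\right) + p = U + 2 p$)
$Q{\left(s \right)} = -4$
$D{\left(d,r \right)} = 3 + d + r$ ($D{\left(d,r \right)} = 3 + \left(d + r\right) = 3 + d + r$)
$k = \frac{1796}{49}$ ($k = 4 + \left(3 + 2 + \frac{5}{-3 + 2 \cdot 5}\right)^{2} = 4 + \left(3 + 2 + \frac{5}{-3 + 10}\right)^{2} = 4 + \left(3 + 2 + \frac{5}{7}\right)^{2} = 4 + \left(\frac{40}{7}\right)^{2} = 4 + \frac{1600}{49} = \frac{1796}{49} \approx 36.653$)
$k o{\left(9,Q{\left(3 \right)} \right)} = \frac{1796 \left(9 - -4\right)}{49} = \frac{1796 \left(9 + 4\right)}{49} = \frac{1796}{49} \cdot 13 = \frac{23348}{49}$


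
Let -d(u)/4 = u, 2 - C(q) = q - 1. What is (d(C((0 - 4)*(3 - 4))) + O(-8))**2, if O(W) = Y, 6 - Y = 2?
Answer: 64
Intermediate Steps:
Y = 4 (Y = 6 - 1*2 = 6 - 2 = 4)
C(q) = 3 - q (C(q) = 2 - (q - 1) = 2 - (-1 + q) = 2 + (1 - q) = 3 - q)
d(u) = -4*u
O(W) = 4
(d(C((0 - 4)*(3 - 4))) + O(-8))**2 = (-4*(3 - (0 - 4)*(3 - 4)) + 4)**2 = (-4*(3 - (-4)*(-1)) + 4)**2 = (-4*(3 - 1*4) + 4)**2 = (-4*(3 - 4) + 4)**2 = (-4*(-1) + 4)**2 = (4 + 4)**2 = 8**2 = 64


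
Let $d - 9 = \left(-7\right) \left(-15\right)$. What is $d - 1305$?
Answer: $-1191$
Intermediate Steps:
$d = 114$ ($d = 9 - -105 = 9 + 105 = 114$)
$d - 1305 = 114 - 1305 = -1191$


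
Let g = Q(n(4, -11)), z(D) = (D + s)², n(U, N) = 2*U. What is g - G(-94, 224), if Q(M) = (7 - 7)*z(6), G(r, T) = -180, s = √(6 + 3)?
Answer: 180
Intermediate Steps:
s = 3 (s = √9 = 3)
z(D) = (3 + D)² (z(D) = (D + 3)² = (3 + D)²)
Q(M) = 0 (Q(M) = (7 - 7)*(3 + 6)² = 0*9² = 0*81 = 0)
g = 0
g - G(-94, 224) = 0 - 1*(-180) = 0 + 180 = 180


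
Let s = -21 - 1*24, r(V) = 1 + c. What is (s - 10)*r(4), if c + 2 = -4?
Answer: 275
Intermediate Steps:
c = -6 (c = -2 - 4 = -6)
r(V) = -5 (r(V) = 1 - 6 = -5)
s = -45 (s = -21 - 24 = -45)
(s - 10)*r(4) = (-45 - 10)*(-5) = -55*(-5) = 275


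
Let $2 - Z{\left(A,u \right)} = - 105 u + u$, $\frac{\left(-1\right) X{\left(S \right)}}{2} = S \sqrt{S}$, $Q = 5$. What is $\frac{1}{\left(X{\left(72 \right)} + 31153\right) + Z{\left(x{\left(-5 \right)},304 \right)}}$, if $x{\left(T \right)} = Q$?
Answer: $\frac{62771}{3938705449} + \frac{864 \sqrt{2}}{3938705449} \approx 1.6247 \cdot 10^{-5}$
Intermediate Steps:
$X{\left(S \right)} = - 2 S^{\frac{3}{2}}$ ($X{\left(S \right)} = - 2 S \sqrt{S} = - 2 S^{\frac{3}{2}}$)
$x{\left(T \right)} = 5$
$Z{\left(A,u \right)} = 2 + 104 u$ ($Z{\left(A,u \right)} = 2 - \left(- 105 u + u\right) = 2 - - 104 u = 2 + 104 u$)
$\frac{1}{\left(X{\left(72 \right)} + 31153\right) + Z{\left(x{\left(-5 \right)},304 \right)}} = \frac{1}{\left(- 2 \cdot 72^{\frac{3}{2}} + 31153\right) + \left(2 + 104 \cdot 304\right)} = \frac{1}{\left(- 2 \cdot 432 \sqrt{2} + 31153\right) + \left(2 + 31616\right)} = \frac{1}{\left(- 864 \sqrt{2} + 31153\right) + 31618} = \frac{1}{\left(31153 - 864 \sqrt{2}\right) + 31618} = \frac{1}{62771 - 864 \sqrt{2}}$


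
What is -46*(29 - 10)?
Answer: -874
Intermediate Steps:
-46*(29 - 10) = -46*19 = -1*874 = -874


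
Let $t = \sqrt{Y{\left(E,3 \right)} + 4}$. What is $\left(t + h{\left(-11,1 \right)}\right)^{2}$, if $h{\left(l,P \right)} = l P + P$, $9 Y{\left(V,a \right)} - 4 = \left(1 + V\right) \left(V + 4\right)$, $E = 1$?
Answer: $\frac{950}{9} - \frac{100 \sqrt{2}}{3} \approx 58.415$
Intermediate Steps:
$Y{\left(V,a \right)} = \frac{4}{9} + \frac{\left(1 + V\right) \left(4 + V\right)}{9}$ ($Y{\left(V,a \right)} = \frac{4}{9} + \frac{\left(1 + V\right) \left(V + 4\right)}{9} = \frac{4}{9} + \frac{\left(1 + V\right) \left(4 + V\right)}{9}$)
$h{\left(l,P \right)} = P + P l$ ($h{\left(l,P \right)} = P l + P = P + P l$)
$t = \frac{5 \sqrt{2}}{3}$ ($t = \sqrt{\left(\frac{8}{9} + \frac{1^{2}}{9} + \frac{5}{9} \cdot 1\right) + 4} = \sqrt{\left(\frac{8}{9} + \frac{1}{9} \cdot 1 + \frac{5}{9}\right) + 4} = \sqrt{\left(\frac{8}{9} + \frac{1}{9} + \frac{5}{9}\right) + 4} = \sqrt{\frac{14}{9} + 4} = \sqrt{\frac{50}{9}} = \frac{5 \sqrt{2}}{3} \approx 2.357$)
$\left(t + h{\left(-11,1 \right)}\right)^{2} = \left(\frac{5 \sqrt{2}}{3} + 1 \left(1 - 11\right)\right)^{2} = \left(\frac{5 \sqrt{2}}{3} + 1 \left(-10\right)\right)^{2} = \left(\frac{5 \sqrt{2}}{3} - 10\right)^{2} = \left(-10 + \frac{5 \sqrt{2}}{3}\right)^{2}$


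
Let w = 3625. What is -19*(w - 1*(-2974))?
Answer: -125381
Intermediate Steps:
-19*(w - 1*(-2974)) = -19*(3625 - 1*(-2974)) = -19*(3625 + 2974) = -19*6599 = -125381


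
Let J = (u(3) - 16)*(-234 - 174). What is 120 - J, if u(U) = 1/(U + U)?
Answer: -6340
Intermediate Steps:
u(U) = 1/(2*U)
J = 6460 (J = ((1/2)/3 - 16)*(-234 - 174) = ((1/2)*(1/3) - 16)*(-408) = (1/6 - 16)*(-408) = -95/6*(-408) = 6460)
120 - J = 120 - 1*6460 = 120 - 6460 = -6340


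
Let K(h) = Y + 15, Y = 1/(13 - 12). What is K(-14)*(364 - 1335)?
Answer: -15536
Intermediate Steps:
Y = 1 (Y = 1/1 = 1)
K(h) = 16 (K(h) = 1 + 15 = 16)
K(-14)*(364 - 1335) = 16*(364 - 1335) = 16*(-971) = -15536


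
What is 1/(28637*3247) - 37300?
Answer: -3468315844699/92984339 ≈ -37300.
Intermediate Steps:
1/(28637*3247) - 37300 = (1/28637)*(1/3247) - 37300 = 1/92984339 - 37300 = -3468315844699/92984339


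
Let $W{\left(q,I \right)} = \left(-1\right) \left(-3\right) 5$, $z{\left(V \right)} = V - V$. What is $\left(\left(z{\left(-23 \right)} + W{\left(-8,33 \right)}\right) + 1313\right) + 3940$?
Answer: $5268$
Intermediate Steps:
$z{\left(V \right)} = 0$
$W{\left(q,I \right)} = 15$ ($W{\left(q,I \right)} = 3 \cdot 5 = 15$)
$\left(\left(z{\left(-23 \right)} + W{\left(-8,33 \right)}\right) + 1313\right) + 3940 = \left(\left(0 + 15\right) + 1313\right) + 3940 = \left(15 + 1313\right) + 3940 = 1328 + 3940 = 5268$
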